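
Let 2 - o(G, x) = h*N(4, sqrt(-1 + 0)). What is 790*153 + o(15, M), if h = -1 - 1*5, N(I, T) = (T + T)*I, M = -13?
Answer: 120872 + 48*I ≈ 1.2087e+5 + 48.0*I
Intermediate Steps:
N(I, T) = 2*I*T (N(I, T) = (2*T)*I = 2*I*T)
h = -6 (h = -1 - 5 = -6)
o(G, x) = 2 + 48*I (o(G, x) = 2 - (-6)*2*4*sqrt(-1 + 0) = 2 - (-6)*2*4*sqrt(-1) = 2 - (-6)*2*4*I = 2 - (-6)*8*I = 2 - (-48)*I = 2 + 48*I)
790*153 + o(15, M) = 790*153 + (2 + 48*I) = 120870 + (2 + 48*I) = 120872 + 48*I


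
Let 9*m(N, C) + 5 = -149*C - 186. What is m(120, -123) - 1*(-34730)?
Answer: 330706/9 ≈ 36745.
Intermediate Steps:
m(N, C) = -191/9 - 149*C/9 (m(N, C) = -5/9 + (-149*C - 186)/9 = -5/9 + (-186 - 149*C)/9 = -5/9 + (-62/3 - 149*C/9) = -191/9 - 149*C/9)
m(120, -123) - 1*(-34730) = (-191/9 - 149/9*(-123)) - 1*(-34730) = (-191/9 + 6109/3) + 34730 = 18136/9 + 34730 = 330706/9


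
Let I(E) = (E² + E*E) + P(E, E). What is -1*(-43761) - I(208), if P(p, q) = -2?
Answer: -42765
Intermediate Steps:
I(E) = -2 + 2*E² (I(E) = (E² + E*E) - 2 = (E² + E²) - 2 = 2*E² - 2 = -2 + 2*E²)
-1*(-43761) - I(208) = -1*(-43761) - (-2 + 2*208²) = 43761 - (-2 + 2*43264) = 43761 - (-2 + 86528) = 43761 - 1*86526 = 43761 - 86526 = -42765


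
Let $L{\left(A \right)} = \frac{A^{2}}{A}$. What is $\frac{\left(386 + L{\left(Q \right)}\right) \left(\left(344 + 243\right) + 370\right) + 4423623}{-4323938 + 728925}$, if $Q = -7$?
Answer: $- \frac{4786326}{3595013} \approx -1.3314$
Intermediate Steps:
$L{\left(A \right)} = A$
$\frac{\left(386 + L{\left(Q \right)}\right) \left(\left(344 + 243\right) + 370\right) + 4423623}{-4323938 + 728925} = \frac{\left(386 - 7\right) \left(\left(344 + 243\right) + 370\right) + 4423623}{-4323938 + 728925} = \frac{379 \left(587 + 370\right) + 4423623}{-3595013} = \left(379 \cdot 957 + 4423623\right) \left(- \frac{1}{3595013}\right) = \left(362703 + 4423623\right) \left(- \frac{1}{3595013}\right) = 4786326 \left(- \frac{1}{3595013}\right) = - \frac{4786326}{3595013}$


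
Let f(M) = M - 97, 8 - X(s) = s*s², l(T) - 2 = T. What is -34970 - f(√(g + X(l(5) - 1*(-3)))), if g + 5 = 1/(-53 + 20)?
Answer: -34873 - I*√1085766/33 ≈ -34873.0 - 31.576*I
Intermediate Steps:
l(T) = 2 + T
X(s) = 8 - s³ (X(s) = 8 - s*s² = 8 - s³)
g = -166/33 (g = -5 + 1/(-53 + 20) = -5 + 1/(-33) = -5 - 1/33 = -166/33 ≈ -5.0303)
f(M) = -97 + M
-34970 - f(√(g + X(l(5) - 1*(-3)))) = -34970 - (-97 + √(-166/33 + (8 - ((2 + 5) - 1*(-3))³))) = -34970 - (-97 + √(-166/33 + (8 - (7 + 3)³))) = -34970 - (-97 + √(-166/33 + (8 - 1*10³))) = -34970 - (-97 + √(-166/33 + (8 - 1*1000))) = -34970 - (-97 + √(-166/33 + (8 - 1000))) = -34970 - (-97 + √(-166/33 - 992)) = -34970 - (-97 + √(-32902/33)) = -34970 - (-97 + I*√1085766/33) = -34970 + (97 - I*√1085766/33) = -34873 - I*√1085766/33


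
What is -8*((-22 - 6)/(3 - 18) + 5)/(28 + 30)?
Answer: -412/435 ≈ -0.94713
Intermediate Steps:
-8*((-22 - 6)/(3 - 18) + 5)/(28 + 30) = -8*(-28/(-15) + 5)/58 = -8*(-28*(-1/15) + 5)/58 = -8*(28/15 + 5)/58 = -824/(15*58) = -8*103/870 = -412/435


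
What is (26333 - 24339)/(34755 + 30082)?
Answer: 1994/64837 ≈ 0.030754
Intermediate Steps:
(26333 - 24339)/(34755 + 30082) = 1994/64837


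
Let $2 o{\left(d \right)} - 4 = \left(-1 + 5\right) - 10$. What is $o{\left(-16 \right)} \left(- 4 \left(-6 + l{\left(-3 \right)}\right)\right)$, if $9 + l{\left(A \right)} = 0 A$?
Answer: $-60$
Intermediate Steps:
$l{\left(A \right)} = -9$ ($l{\left(A \right)} = -9 + 0 A = -9 + 0 = -9$)
$o{\left(d \right)} = -1$ ($o{\left(d \right)} = 2 + \frac{\left(-1 + 5\right) - 10}{2} = 2 + \frac{4 - 10}{2} = 2 + \frac{1}{2} \left(-6\right) = 2 - 3 = -1$)
$o{\left(-16 \right)} \left(- 4 \left(-6 + l{\left(-3 \right)}\right)\right) = - \left(-4\right) \left(-6 - 9\right) = - \left(-4\right) \left(-15\right) = \left(-1\right) 60 = -60$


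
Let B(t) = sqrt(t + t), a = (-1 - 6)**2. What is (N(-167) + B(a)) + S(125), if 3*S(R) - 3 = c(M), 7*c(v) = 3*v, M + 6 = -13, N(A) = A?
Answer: -1181/7 + 7*sqrt(2) ≈ -158.81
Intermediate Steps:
M = -19 (M = -6 - 13 = -19)
c(v) = 3*v/7 (c(v) = (3*v)/7 = 3*v/7)
a = 49 (a = (-7)**2 = 49)
S(R) = -12/7 (S(R) = 1 + ((3/7)*(-19))/3 = 1 + (1/3)*(-57/7) = 1 - 19/7 = -12/7)
B(t) = sqrt(2)*sqrt(t) (B(t) = sqrt(2*t) = sqrt(2)*sqrt(t))
(N(-167) + B(a)) + S(125) = (-167 + sqrt(2)*sqrt(49)) - 12/7 = (-167 + sqrt(2)*7) - 12/7 = (-167 + 7*sqrt(2)) - 12/7 = -1181/7 + 7*sqrt(2)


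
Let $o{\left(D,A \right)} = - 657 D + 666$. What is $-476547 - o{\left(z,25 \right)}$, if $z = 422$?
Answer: $-199959$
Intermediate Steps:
$o{\left(D,A \right)} = 666 - 657 D$
$-476547 - o{\left(z,25 \right)} = -476547 - \left(666 - 277254\right) = -476547 - -276588 = -476547 + 276588 = -199959$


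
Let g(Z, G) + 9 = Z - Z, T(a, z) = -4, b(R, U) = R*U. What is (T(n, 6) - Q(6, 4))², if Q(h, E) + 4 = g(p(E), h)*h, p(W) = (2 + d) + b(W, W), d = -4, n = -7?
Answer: 2916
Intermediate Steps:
p(W) = -2 + W² (p(W) = (2 - 4) + W*W = -2 + W²)
g(Z, G) = -9 (g(Z, G) = -9 + (Z - Z) = -9 + 0 = -9)
Q(h, E) = -4 - 9*h
(T(n, 6) - Q(6, 4))² = (-4 - (-4 - 9*6))² = (-4 - (-4 - 54))² = (-4 - 1*(-58))² = (-4 + 58)² = 54² = 2916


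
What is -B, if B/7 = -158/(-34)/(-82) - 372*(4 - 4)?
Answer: 553/1394 ≈ 0.39670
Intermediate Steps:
B = -553/1394 (B = 7*(-158/(-34)/(-82) - 372*(4 - 4)) = 7*(-158*(-1/34)*(-1/82) - 372*0) = 7*((79/17)*(-1/82) - 124*0) = 7*(-79/1394 + 0) = 7*(-79/1394) = -553/1394 ≈ -0.39670)
-B = -1*(-553/1394) = 553/1394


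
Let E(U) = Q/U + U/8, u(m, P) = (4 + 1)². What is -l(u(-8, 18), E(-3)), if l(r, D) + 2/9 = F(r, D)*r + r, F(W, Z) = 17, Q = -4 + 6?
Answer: -4048/9 ≈ -449.78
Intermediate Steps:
Q = 2
u(m, P) = 25 (u(m, P) = 5² = 25)
E(U) = 2/U + U/8
l(r, D) = -2/9 + 18*r (l(r, D) = -2/9 + (17*r + r) = -2/9 + 18*r)
-l(u(-8, 18), E(-3)) = -(-2/9 + 18*25) = -(-2/9 + 450) = -1*4048/9 = -4048/9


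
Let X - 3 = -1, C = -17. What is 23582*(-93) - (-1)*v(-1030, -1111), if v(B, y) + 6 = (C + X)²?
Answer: -2192907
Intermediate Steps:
X = 2 (X = 3 - 1 = 2)
v(B, y) = 219 (v(B, y) = -6 + (-17 + 2)² = -6 + (-15)² = -6 + 225 = 219)
23582*(-93) - (-1)*v(-1030, -1111) = 23582*(-93) - (-1)*219 = -2193126 - 1*(-219) = -2193126 + 219 = -2192907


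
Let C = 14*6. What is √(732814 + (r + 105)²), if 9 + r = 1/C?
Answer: √5235779809/84 ≈ 861.41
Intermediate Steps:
C = 84
r = -755/84 (r = -9 + 1/84 = -755/84 ≈ -8.9881)
√(732814 + (r + 105)²) = √(732814 + (-755/84 + 105)²) = √(732814 + (8065/84)²) = √(732814 + 65044225/7056) = √(5235779809/7056) = √5235779809/84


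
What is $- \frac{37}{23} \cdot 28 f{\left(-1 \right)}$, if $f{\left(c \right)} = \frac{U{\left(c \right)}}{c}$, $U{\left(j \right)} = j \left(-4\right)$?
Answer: $\frac{4144}{23} \approx 180.17$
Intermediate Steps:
$U{\left(j \right)} = - 4 j$
$f{\left(c \right)} = -4$ ($f{\left(c \right)} = \frac{\left(-4\right) c}{c} = -4$)
$- \frac{37}{23} \cdot 28 f{\left(-1 \right)} = - \frac{37}{23} \cdot 28 \left(-4\right) = \left(-37\right) \frac{1}{23} \cdot 28 \left(-4\right) = \left(- \frac{37}{23}\right) 28 \left(-4\right) = \left(- \frac{1036}{23}\right) \left(-4\right) = \frac{4144}{23}$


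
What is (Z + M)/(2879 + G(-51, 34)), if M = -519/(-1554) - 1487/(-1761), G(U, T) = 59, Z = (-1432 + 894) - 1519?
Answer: -1875316367/2680037724 ≈ -0.69973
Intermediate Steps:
Z = -2057 (Z = -538 - 1519 = -2057)
M = 1074919/912198 (M = -519*(-1/1554) - 1487*(-1/1761) = 173/518 + 1487/1761 = 1074919/912198 ≈ 1.1784)
(Z + M)/(2879 + G(-51, 34)) = (-2057 + 1074919/912198)/(2879 + 59) = -1875316367/912198/2938 = -1875316367/912198*1/2938 = -1875316367/2680037724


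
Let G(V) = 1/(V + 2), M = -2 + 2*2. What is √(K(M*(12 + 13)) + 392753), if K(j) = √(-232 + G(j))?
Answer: √(265501028 + 26*I*√156819)/26 ≈ 626.7 + 0.012152*I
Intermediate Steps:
M = 2 (M = -2 + 4 = 2)
G(V) = 1/(2 + V)
K(j) = √(-232 + 1/(2 + j))
√(K(M*(12 + 13)) + 392753) = √(√((-463 - 464*(12 + 13))/(2 + 2*(12 + 13))) + 392753) = √(√((-463 - 464*25)/(2 + 2*25)) + 392753) = √(√((-463 - 232*50)/(2 + 50)) + 392753) = √(√((-463 - 11600)/52) + 392753) = √(√((1/52)*(-12063)) + 392753) = √(√(-12063/52) + 392753) = √(I*√156819/26 + 392753) = √(392753 + I*√156819/26)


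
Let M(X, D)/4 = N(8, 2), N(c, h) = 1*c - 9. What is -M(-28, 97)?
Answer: 4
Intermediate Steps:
N(c, h) = -9 + c (N(c, h) = c - 9 = -9 + c)
M(X, D) = -4 (M(X, D) = 4*(-9 + 8) = 4*(-1) = -4)
-M(-28, 97) = -1*(-4) = 4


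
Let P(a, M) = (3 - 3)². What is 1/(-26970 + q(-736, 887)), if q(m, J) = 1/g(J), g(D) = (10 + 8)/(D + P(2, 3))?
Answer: -18/484573 ≈ -3.7146e-5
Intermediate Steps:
P(a, M) = 0 (P(a, M) = 0² = 0)
g(D) = 18/D (g(D) = (10 + 8)/(D + 0) = 18/D)
q(m, J) = J/18 (q(m, J) = 1/(18/J) = J/18)
1/(-26970 + q(-736, 887)) = 1/(-26970 + (1/18)*887) = 1/(-26970 + 887/18) = 1/(-484573/18) = -18/484573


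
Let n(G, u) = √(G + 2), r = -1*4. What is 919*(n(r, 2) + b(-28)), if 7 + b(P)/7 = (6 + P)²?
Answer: 3068541 + 919*I*√2 ≈ 3.0685e+6 + 1299.7*I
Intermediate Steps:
b(P) = -49 + 7*(6 + P)²
r = -4
n(G, u) = √(2 + G)
919*(n(r, 2) + b(-28)) = 919*(√(2 - 4) + (-49 + 7*(6 - 28)²)) = 919*(√(-2) + (-49 + 7*(-22)²)) = 919*(I*√2 + (-49 + 7*484)) = 919*(I*√2 + (-49 + 3388)) = 919*(I*√2 + 3339) = 919*(3339 + I*√2) = 3068541 + 919*I*√2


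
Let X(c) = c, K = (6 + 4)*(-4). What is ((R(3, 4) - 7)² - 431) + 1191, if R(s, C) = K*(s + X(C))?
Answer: 83129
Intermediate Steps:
K = -40 (K = 10*(-4) = -40)
R(s, C) = -40*C - 40*s (R(s, C) = -40*(s + C) = -40*(C + s) = -40*C - 40*s)
((R(3, 4) - 7)² - 431) + 1191 = (((-40*4 - 40*3) - 7)² - 431) + 1191 = (((-160 - 120) - 7)² - 431) + 1191 = ((-280 - 7)² - 431) + 1191 = ((-287)² - 431) + 1191 = (82369 - 431) + 1191 = 81938 + 1191 = 83129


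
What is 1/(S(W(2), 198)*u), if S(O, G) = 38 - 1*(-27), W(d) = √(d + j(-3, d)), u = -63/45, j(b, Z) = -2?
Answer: -1/91 ≈ -0.010989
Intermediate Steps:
u = -7/5 (u = -63*1/45 = -7/5 ≈ -1.4000)
W(d) = √(-2 + d) (W(d) = √(d - 2) = √(-2 + d))
S(O, G) = 65 (S(O, G) = 38 + 27 = 65)
1/(S(W(2), 198)*u) = 1/(65*(-7/5)) = 1/(-91) = -1/91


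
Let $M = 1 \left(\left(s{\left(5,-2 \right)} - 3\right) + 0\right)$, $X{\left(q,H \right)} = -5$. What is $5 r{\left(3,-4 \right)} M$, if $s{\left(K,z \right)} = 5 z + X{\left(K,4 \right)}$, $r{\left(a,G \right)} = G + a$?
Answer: $90$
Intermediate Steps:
$s{\left(K,z \right)} = -5 + 5 z$ ($s{\left(K,z \right)} = 5 z - 5 = -5 + 5 z$)
$M = -18$ ($M = 1 \left(\left(\left(-5 + 5 \left(-2\right)\right) - 3\right) + 0\right) = 1 \left(\left(\left(-5 - 10\right) - 3\right) + 0\right) = 1 \left(\left(-15 - 3\right) + 0\right) = 1 \left(-18 + 0\right) = 1 \left(-18\right) = -18$)
$5 r{\left(3,-4 \right)} M = 5 \left(-4 + 3\right) \left(-18\right) = 5 \left(-1\right) \left(-18\right) = \left(-5\right) \left(-18\right) = 90$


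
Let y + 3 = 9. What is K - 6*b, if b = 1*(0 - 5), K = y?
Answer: 36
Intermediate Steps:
y = 6 (y = -3 + 9 = 6)
K = 6
b = -5 (b = 1*(-5) = -5)
K - 6*b = 6 - 6*(-5) = 6 + 30 = 36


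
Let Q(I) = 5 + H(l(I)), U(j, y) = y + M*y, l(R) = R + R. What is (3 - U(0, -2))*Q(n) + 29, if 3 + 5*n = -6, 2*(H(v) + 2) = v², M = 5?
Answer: 856/5 ≈ 171.20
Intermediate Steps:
l(R) = 2*R
H(v) = -2 + v²/2
n = -9/5 (n = -⅗ + (⅕)*(-6) = -⅗ - 6/5 = -9/5 ≈ -1.8000)
U(j, y) = 6*y (U(j, y) = y + 5*y = 6*y)
Q(I) = 3 + 2*I² (Q(I) = 5 + (-2 + (2*I)²/2) = 5 + (-2 + (4*I²)/2) = 5 + (-2 + 2*I²) = 3 + 2*I²)
(3 - U(0, -2))*Q(n) + 29 = (3 - 6*(-2))*(3 + 2*(-9/5)²) + 29 = (3 - 1*(-12))*(3 + 2*(81/25)) + 29 = (3 + 12)*(3 + 162/25) + 29 = 15*(237/25) + 29 = 711/5 + 29 = 856/5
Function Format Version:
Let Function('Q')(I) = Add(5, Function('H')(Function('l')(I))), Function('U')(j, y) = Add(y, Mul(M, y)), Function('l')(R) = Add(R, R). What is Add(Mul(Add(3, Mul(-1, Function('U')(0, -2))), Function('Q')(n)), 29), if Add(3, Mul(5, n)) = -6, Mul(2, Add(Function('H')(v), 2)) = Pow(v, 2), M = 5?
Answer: Rational(856, 5) ≈ 171.20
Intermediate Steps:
Function('l')(R) = Mul(2, R)
Function('H')(v) = Add(-2, Mul(Rational(1, 2), Pow(v, 2)))
n = Rational(-9, 5) (n = Add(Rational(-3, 5), Mul(Rational(1, 5), -6)) = Add(Rational(-3, 5), Rational(-6, 5)) = Rational(-9, 5) ≈ -1.8000)
Function('U')(j, y) = Mul(6, y) (Function('U')(j, y) = Add(y, Mul(5, y)) = Mul(6, y))
Function('Q')(I) = Add(3, Mul(2, Pow(I, 2))) (Function('Q')(I) = Add(5, Add(-2, Mul(Rational(1, 2), Pow(Mul(2, I), 2)))) = Add(5, Add(-2, Mul(Rational(1, 2), Mul(4, Pow(I, 2))))) = Add(5, Add(-2, Mul(2, Pow(I, 2)))) = Add(3, Mul(2, Pow(I, 2))))
Add(Mul(Add(3, Mul(-1, Function('U')(0, -2))), Function('Q')(n)), 29) = Add(Mul(Add(3, Mul(-1, Mul(6, -2))), Add(3, Mul(2, Pow(Rational(-9, 5), 2)))), 29) = Add(Mul(Add(3, Mul(-1, -12)), Add(3, Mul(2, Rational(81, 25)))), 29) = Add(Mul(Add(3, 12), Add(3, Rational(162, 25))), 29) = Add(Mul(15, Rational(237, 25)), 29) = Add(Rational(711, 5), 29) = Rational(856, 5)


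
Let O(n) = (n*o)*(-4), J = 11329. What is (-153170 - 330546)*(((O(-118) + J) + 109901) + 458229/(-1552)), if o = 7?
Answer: -23317353102731/388 ≈ -6.0096e+10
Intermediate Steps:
O(n) = -28*n (O(n) = (n*7)*(-4) = (7*n)*(-4) = -28*n)
(-153170 - 330546)*(((O(-118) + J) + 109901) + 458229/(-1552)) = (-153170 - 330546)*(((-28*(-118) + 11329) + 109901) + 458229/(-1552)) = -483716*(((3304 + 11329) + 109901) + 458229*(-1/1552)) = -483716*((14633 + 109901) - 458229/1552) = -483716*(124534 - 458229/1552) = -483716*192818539/1552 = -23317353102731/388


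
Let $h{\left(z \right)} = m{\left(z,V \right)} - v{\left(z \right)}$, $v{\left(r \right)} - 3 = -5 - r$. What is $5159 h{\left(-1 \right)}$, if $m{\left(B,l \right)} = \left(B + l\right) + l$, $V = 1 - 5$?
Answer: $-41272$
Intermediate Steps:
$v{\left(r \right)} = -2 - r$ ($v{\left(r \right)} = 3 - \left(5 + r\right) = -2 - r$)
$V = -4$
$m{\left(B,l \right)} = B + 2 l$
$h{\left(z \right)} = -6 + 2 z$ ($h{\left(z \right)} = \left(z + 2 \left(-4\right)\right) - \left(-2 - z\right) = \left(z - 8\right) + \left(2 + z\right) = \left(-8 + z\right) + \left(2 + z\right) = -6 + 2 z$)
$5159 h{\left(-1 \right)} = 5159 \left(-6 + 2 \left(-1\right)\right) = 5159 \left(-6 - 2\right) = 5159 \left(-8\right) = -41272$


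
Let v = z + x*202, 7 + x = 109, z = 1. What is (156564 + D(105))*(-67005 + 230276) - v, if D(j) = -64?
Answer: 25551890895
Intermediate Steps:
x = 102 (x = -7 + 109 = 102)
v = 20605 (v = 1 + 102*202 = 1 + 20604 = 20605)
(156564 + D(105))*(-67005 + 230276) - v = (156564 - 64)*(-67005 + 230276) - 1*20605 = 156500*163271 - 20605 = 25551911500 - 20605 = 25551890895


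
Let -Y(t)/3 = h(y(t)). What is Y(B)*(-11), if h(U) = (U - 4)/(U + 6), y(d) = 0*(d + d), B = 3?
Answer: -22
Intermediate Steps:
y(d) = 0 (y(d) = 0*(2*d) = 0)
h(U) = (-4 + U)/(6 + U)
Y(t) = 2 (Y(t) = -3*(-4 + 0)/(6 + 0) = -3*(-4)/6 = -(-4)/2 = -3*(-2/3) = 2)
Y(B)*(-11) = 2*(-11) = -22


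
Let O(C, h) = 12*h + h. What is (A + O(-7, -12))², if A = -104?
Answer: 67600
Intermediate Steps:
O(C, h) = 13*h
(A + O(-7, -12))² = (-104 + 13*(-12))² = (-104 - 156)² = (-260)² = 67600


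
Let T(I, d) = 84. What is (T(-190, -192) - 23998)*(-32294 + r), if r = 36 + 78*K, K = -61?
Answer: 885200624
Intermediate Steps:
r = -4722 (r = 36 + 78*(-61) = 36 - 4758 = -4722)
(T(-190, -192) - 23998)*(-32294 + r) = (84 - 23998)*(-32294 - 4722) = -23914*(-37016) = 885200624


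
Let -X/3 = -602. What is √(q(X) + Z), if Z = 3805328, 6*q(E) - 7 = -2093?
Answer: √34244823/3 ≈ 1950.6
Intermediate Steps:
X = 1806 (X = -3*(-602) = 1806)
q(E) = -1043/3 (q(E) = 7/6 + (⅙)*(-2093) = 7/6 - 2093/6 = -1043/3)
√(q(X) + Z) = √(-1043/3 + 3805328) = √(11414941/3) = √34244823/3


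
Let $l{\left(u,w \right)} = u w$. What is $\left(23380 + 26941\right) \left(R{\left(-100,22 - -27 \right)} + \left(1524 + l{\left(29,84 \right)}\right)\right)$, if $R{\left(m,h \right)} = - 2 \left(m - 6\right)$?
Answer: $209939212$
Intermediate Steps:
$R{\left(m,h \right)} = 12 - 2 m$ ($R{\left(m,h \right)} = - 2 \left(-6 + m\right) = 12 - 2 m$)
$\left(23380 + 26941\right) \left(R{\left(-100,22 - -27 \right)} + \left(1524 + l{\left(29,84 \right)}\right)\right) = \left(23380 + 26941\right) \left(\left(12 - -200\right) + \left(1524 + 29 \cdot 84\right)\right) = 50321 \left(\left(12 + 200\right) + \left(1524 + 2436\right)\right) = 50321 \left(212 + 3960\right) = 50321 \cdot 4172 = 209939212$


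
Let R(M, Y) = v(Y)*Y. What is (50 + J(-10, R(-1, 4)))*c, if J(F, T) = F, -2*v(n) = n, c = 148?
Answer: 5920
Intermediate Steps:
v(n) = -n/2
R(M, Y) = -Y**2/2 (R(M, Y) = (-Y/2)*Y = -Y**2/2)
(50 + J(-10, R(-1, 4)))*c = (50 - 10)*148 = 40*148 = 5920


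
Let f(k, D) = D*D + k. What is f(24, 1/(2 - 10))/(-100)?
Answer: -1537/6400 ≈ -0.24016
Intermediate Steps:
f(k, D) = k + D² (f(k, D) = D² + k = k + D²)
f(24, 1/(2 - 10))/(-100) = (24 + (1/(2 - 10))²)/(-100) = (24 + (1/(-8))²)*(-1/100) = (24 + (-⅛)²)*(-1/100) = (24 + 1/64)*(-1/100) = (1537/64)*(-1/100) = -1537/6400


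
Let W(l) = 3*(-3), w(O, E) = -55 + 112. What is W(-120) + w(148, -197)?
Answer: 48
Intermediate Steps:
w(O, E) = 57
W(l) = -9
W(-120) + w(148, -197) = -9 + 57 = 48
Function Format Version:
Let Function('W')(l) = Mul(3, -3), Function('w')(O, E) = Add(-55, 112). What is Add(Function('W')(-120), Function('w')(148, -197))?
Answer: 48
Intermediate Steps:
Function('w')(O, E) = 57
Function('W')(l) = -9
Add(Function('W')(-120), Function('w')(148, -197)) = Add(-9, 57) = 48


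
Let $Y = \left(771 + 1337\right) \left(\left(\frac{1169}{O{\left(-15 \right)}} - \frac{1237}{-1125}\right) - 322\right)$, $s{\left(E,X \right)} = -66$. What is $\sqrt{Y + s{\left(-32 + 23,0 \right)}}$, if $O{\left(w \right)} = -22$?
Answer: $\frac{2 i \sqrt{134174259230}}{825} \approx 888.0 i$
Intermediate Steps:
$Y = - \frac{9757311194}{12375}$ ($Y = \left(771 + 1337\right) \left(\left(\frac{1169}{-22} - \frac{1237}{-1125}\right) - 322\right) = 2108 \left(\left(1169 \left(- \frac{1}{22}\right) - - \frac{1237}{1125}\right) - 322\right) = 2108 \left(\left(- \frac{1169}{22} + \frac{1237}{1125}\right) - 322\right) = 2108 \left(- \frac{1287911}{24750} - 322\right) = 2108 \left(- \frac{9257411}{24750}\right) = - \frac{9757311194}{12375} \approx -7.8847 \cdot 10^{5}$)
$\sqrt{Y + s{\left(-32 + 23,0 \right)}} = \sqrt{- \frac{9757311194}{12375} - 66} = \sqrt{- \frac{9758127944}{12375}} = \frac{2 i \sqrt{134174259230}}{825}$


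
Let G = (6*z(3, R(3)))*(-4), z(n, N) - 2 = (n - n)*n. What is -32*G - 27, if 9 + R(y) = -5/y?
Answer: 1509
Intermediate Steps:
R(y) = -9 - 5/y
z(n, N) = 2 (z(n, N) = 2 + (n - n)*n = 2 + 0*n = 2 + 0 = 2)
G = -48 (G = (6*2)*(-4) = 12*(-4) = -48)
-32*G - 27 = -32*(-48) - 27 = 1536 - 27 = 1509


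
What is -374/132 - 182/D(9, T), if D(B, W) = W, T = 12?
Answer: -18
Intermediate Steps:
-374/132 - 182/D(9, T) = -374/132 - 182/12 = -374*1/132 - 182*1/12 = -17/6 - 91/6 = -18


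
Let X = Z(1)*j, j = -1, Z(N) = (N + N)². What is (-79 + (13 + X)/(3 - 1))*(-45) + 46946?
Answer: 100597/2 ≈ 50299.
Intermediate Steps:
Z(N) = 4*N² (Z(N) = (2*N)² = 4*N²)
X = -4 (X = (4*1²)*(-1) = (4*1)*(-1) = 4*(-1) = -4)
(-79 + (13 + X)/(3 - 1))*(-45) + 46946 = (-79 + (13 - 4)/(3 - 1))*(-45) + 46946 = (-79 + 9/2)*(-45) + 46946 = -149/2*(-45) + 46946 = 6705/2 + 46946 = 100597/2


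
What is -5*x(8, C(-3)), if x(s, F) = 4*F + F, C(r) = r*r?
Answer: -225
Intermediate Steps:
C(r) = r**2
x(s, F) = 5*F
-5*x(8, C(-3)) = -25*(-3)**2 = -25*9 = -5*45 = -225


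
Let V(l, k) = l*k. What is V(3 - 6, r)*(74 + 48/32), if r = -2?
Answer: 453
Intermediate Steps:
V(l, k) = k*l
V(3 - 6, r)*(74 + 48/32) = (-2*(3 - 6))*(74 + 48/32) = (-2*(-3))*(74 + 48*(1/32)) = 6*(74 + 3/2) = 6*(151/2) = 453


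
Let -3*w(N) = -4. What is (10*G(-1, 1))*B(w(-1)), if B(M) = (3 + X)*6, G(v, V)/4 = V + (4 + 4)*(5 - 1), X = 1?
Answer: 31680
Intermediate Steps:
w(N) = 4/3 (w(N) = -1/3*(-4) = 4/3)
G(v, V) = 128 + 4*V (G(v, V) = 4*(V + (4 + 4)*(5 - 1)) = 4*(V + 8*4) = 4*(V + 32) = 4*(32 + V) = 128 + 4*V)
B(M) = 24 (B(M) = (3 + 1)*6 = 4*6 = 24)
(10*G(-1, 1))*B(w(-1)) = (10*(128 + 4*1))*24 = (10*(128 + 4))*24 = (10*132)*24 = 1320*24 = 31680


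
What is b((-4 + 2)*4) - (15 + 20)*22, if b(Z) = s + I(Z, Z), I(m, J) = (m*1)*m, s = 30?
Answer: -676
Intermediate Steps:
I(m, J) = m² (I(m, J) = m*m = m²)
b(Z) = 30 + Z²
b((-4 + 2)*4) - (15 + 20)*22 = (30 + ((-4 + 2)*4)²) - (15 + 20)*22 = (30 + (-2*4)²) - 35*22 = (30 + (-8)²) - 1*770 = (30 + 64) - 770 = 94 - 770 = -676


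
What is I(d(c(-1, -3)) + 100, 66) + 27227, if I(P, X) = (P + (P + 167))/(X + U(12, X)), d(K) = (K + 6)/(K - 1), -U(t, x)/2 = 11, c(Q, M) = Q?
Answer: 599175/22 ≈ 27235.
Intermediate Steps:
U(t, x) = -22 (U(t, x) = -2*11 = -22)
d(K) = (6 + K)/(-1 + K)
I(P, X) = (167 + 2*P)/(-22 + X) (I(P, X) = (P + (P + 167))/(X - 22) = (P + (167 + P))/(-22 + X) = (167 + 2*P)/(-22 + X))
I(d(c(-1, -3)) + 100, 66) + 27227 = (167 + 2*((6 - 1)/(-1 - 1) + 100))/(-22 + 66) + 27227 = (167 + 2*(5/(-2) + 100))/44 + 27227 = (167 + 2*(-½*5 + 100))/44 + 27227 = (167 + 2*(-5/2 + 100))/44 + 27227 = (167 + 2*(195/2))/44 + 27227 = (167 + 195)/44 + 27227 = (1/44)*362 + 27227 = 181/22 + 27227 = 599175/22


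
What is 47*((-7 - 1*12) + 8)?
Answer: -517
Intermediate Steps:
47*((-7 - 1*12) + 8) = 47*((-7 - 12) + 8) = 47*(-19 + 8) = 47*(-11) = -517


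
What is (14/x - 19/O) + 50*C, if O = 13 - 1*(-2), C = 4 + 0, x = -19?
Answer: 56429/285 ≈ 198.00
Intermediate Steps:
C = 4
O = 15 (O = 13 + 2 = 15)
(14/x - 19/O) + 50*C = (14/(-19) - 19/15) + 50*4 = (14*(-1/19) - 19*1/15) + 200 = (-14/19 - 19/15) + 200 = -571/285 + 200 = 56429/285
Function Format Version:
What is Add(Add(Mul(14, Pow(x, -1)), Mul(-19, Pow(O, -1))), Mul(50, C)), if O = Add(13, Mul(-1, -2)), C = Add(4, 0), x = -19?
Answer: Rational(56429, 285) ≈ 198.00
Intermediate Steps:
C = 4
O = 15 (O = Add(13, 2) = 15)
Add(Add(Mul(14, Pow(x, -1)), Mul(-19, Pow(O, -1))), Mul(50, C)) = Add(Add(Mul(14, Pow(-19, -1)), Mul(-19, Pow(15, -1))), Mul(50, 4)) = Add(Add(Mul(14, Rational(-1, 19)), Mul(-19, Rational(1, 15))), 200) = Add(Add(Rational(-14, 19), Rational(-19, 15)), 200) = Add(Rational(-571, 285), 200) = Rational(56429, 285)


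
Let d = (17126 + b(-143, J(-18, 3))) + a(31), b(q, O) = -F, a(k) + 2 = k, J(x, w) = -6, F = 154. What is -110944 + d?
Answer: -93943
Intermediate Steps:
a(k) = -2 + k
b(q, O) = -154 (b(q, O) = -1*154 = -154)
d = 17001 (d = (17126 - 154) + (-2 + 31) = 16972 + 29 = 17001)
-110944 + d = -110944 + 17001 = -93943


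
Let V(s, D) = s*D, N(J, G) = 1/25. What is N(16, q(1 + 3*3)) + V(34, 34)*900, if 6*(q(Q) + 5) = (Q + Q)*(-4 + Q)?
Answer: 26010001/25 ≈ 1.0404e+6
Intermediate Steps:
q(Q) = -5 + Q*(-4 + Q)/3 (q(Q) = -5 + ((Q + Q)*(-4 + Q))/6 = -5 + ((2*Q)*(-4 + Q))/6 = -5 + (2*Q*(-4 + Q))/6 = -5 + Q*(-4 + Q)/3)
N(J, G) = 1/25
V(s, D) = D*s
N(16, q(1 + 3*3)) + V(34, 34)*900 = 1/25 + (34*34)*900 = 1/25 + 1156*900 = 1/25 + 1040400 = 26010001/25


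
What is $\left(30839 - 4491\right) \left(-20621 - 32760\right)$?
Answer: $-1406482588$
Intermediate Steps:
$\left(30839 - 4491\right) \left(-20621 - 32760\right) = 26348 \left(-53381\right) = -1406482588$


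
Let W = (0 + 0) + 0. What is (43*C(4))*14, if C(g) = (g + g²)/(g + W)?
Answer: 3010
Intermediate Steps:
W = 0 (W = 0 + 0 = 0)
C(g) = (g + g²)/g (C(g) = (g + g²)/(g + 0) = (g + g²)/g)
(43*C(4))*14 = (43*(1 + 4))*14 = (43*5)*14 = 215*14 = 3010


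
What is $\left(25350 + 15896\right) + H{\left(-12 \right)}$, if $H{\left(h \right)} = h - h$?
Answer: $41246$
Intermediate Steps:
$H{\left(h \right)} = 0$
$\left(25350 + 15896\right) + H{\left(-12 \right)} = \left(25350 + 15896\right) + 0 = 41246 + 0 = 41246$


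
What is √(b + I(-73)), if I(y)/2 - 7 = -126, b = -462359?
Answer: I*√462597 ≈ 680.14*I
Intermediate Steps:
I(y) = -238 (I(y) = 14 + 2*(-126) = 14 - 252 = -238)
√(b + I(-73)) = √(-462359 - 238) = √(-462597) = I*√462597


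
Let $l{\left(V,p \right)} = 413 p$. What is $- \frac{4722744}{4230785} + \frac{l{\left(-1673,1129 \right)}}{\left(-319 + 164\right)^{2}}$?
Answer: $\frac{28603904813}{1563763225} \approx 18.292$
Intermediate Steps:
$- \frac{4722744}{4230785} + \frac{l{\left(-1673,1129 \right)}}{\left(-319 + 164\right)^{2}} = - \frac{4722744}{4230785} + \frac{413 \cdot 1129}{\left(-319 + 164\right)^{2}} = \left(-4722744\right) \frac{1}{4230785} + \frac{466277}{\left(-155\right)^{2}} = - \frac{363288}{325445} + \frac{466277}{24025} = \frac{28603904813}{1563763225}$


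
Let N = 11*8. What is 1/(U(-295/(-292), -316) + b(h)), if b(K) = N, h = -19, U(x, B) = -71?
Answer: 1/17 ≈ 0.058824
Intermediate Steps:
N = 88
b(K) = 88
1/(U(-295/(-292), -316) + b(h)) = 1/(-71 + 88) = 1/17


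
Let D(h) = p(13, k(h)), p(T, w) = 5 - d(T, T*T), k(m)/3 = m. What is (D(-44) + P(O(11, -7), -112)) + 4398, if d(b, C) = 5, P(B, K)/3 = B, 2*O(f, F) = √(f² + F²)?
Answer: 4398 + 3*√170/2 ≈ 4417.6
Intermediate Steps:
k(m) = 3*m
O(f, F) = √(F² + f²)/2 (O(f, F) = √(f² + F²)/2 = √(F² + f²)/2)
P(B, K) = 3*B
p(T, w) = 0 (p(T, w) = 5 - 1*5 = 5 - 5 = 0)
D(h) = 0
(D(-44) + P(O(11, -7), -112)) + 4398 = (0 + 3*(√((-7)² + 11²)/2)) + 4398 = (0 + 3*(√(49 + 121)/2)) + 4398 = (0 + 3*(√170/2)) + 4398 = (0 + 3*√170/2) + 4398 = 3*√170/2 + 4398 = 4398 + 3*√170/2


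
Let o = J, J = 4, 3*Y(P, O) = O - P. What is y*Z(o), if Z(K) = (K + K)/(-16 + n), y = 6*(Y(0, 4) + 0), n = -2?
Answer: -32/9 ≈ -3.5556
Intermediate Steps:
Y(P, O) = -P/3 + O/3 (Y(P, O) = (O - P)/3 = -P/3 + O/3)
o = 4
y = 8 (y = 6*((-⅓*0 + (⅓)*4) + 0) = 6*((0 + 4/3) + 0) = 6*(4/3 + 0) = 6*(4/3) = 8)
Z(K) = -K/9 (Z(K) = (K + K)/(-16 - 2) = (2*K)/(-18) = (2*K)*(-1/18) = -K/9)
y*Z(o) = 8*(-⅑*4) = 8*(-4/9) = -32/9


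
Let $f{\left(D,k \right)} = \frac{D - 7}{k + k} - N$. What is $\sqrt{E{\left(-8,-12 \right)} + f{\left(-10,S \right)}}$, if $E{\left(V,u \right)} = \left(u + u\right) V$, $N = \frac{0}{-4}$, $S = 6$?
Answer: $\frac{\sqrt{6861}}{6} \approx 13.805$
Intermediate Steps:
$N = 0$ ($N = 0 \left(- \frac{1}{4}\right) = 0$)
$E{\left(V,u \right)} = 2 V u$ ($E{\left(V,u \right)} = 2 u V = 2 V u$)
$f{\left(D,k \right)} = \frac{-7 + D}{2 k}$ ($f{\left(D,k \right)} = \frac{D - 7}{k + k} - 0 = \frac{-7 + D}{2 k} + 0 = \frac{-7 + D}{2 k}$)
$\sqrt{E{\left(-8,-12 \right)} + f{\left(-10,S \right)}} = \sqrt{2 \left(-8\right) \left(-12\right) + \frac{-7 - 10}{2 \cdot 6}} = \sqrt{192 + \frac{1}{2} \cdot \frac{1}{6} \left(-17\right)} = \sqrt{192 - \frac{17}{12}} = \sqrt{\frac{2287}{12}} = \frac{\sqrt{6861}}{6}$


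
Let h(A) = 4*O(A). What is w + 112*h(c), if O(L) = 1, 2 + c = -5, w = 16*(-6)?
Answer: 352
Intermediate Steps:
w = -96
c = -7 (c = -2 - 5 = -7)
h(A) = 4 (h(A) = 4*1 = 4)
w + 112*h(c) = -96 + 112*4 = -96 + 448 = 352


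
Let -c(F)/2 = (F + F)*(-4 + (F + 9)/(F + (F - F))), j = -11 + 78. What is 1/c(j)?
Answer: 1/768 ≈ 0.0013021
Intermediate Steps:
j = 67
c(F) = -4*F*(-4 + (9 + F)/F) (c(F) = -2*(F + F)*(-4 + (F + 9)/(F + (F - F))) = -2*2*F*(-4 + (9 + F)/(F + 0)) = -2*2*F*(-4 + (9 + F)/F) = -4*F*(-4 + (9 + F)/F))
1/c(j) = 1/(-36 + 12*67) = 1/(-36 + 804) = 1/768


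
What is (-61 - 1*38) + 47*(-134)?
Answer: -6397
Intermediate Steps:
(-61 - 1*38) + 47*(-134) = (-61 - 38) - 6298 = -99 - 6298 = -6397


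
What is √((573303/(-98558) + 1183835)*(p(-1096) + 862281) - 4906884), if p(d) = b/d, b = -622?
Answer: √744424994140577904829087982/27004892 ≈ 1.0103e+6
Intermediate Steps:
p(d) = -622/d
√((573303/(-98558) + 1183835)*(p(-1096) + 862281) - 4906884) = √((573303/(-98558) + 1183835)*(-622/(-1096) + 862281) - 4906884) = √((573303*(-1/98558) + 1183835)*(-622*(-1/1096) + 862281) - 4906884) = √((-573303/98558 + 1183835)*(311/548 + 862281) - 4906884) = √((116675836627/98558)*(472530299/548) - 4906884) = √(55132867967431461473/54009784 - 4906884) = √(55132602947686508417/54009784) = √744424994140577904829087982/27004892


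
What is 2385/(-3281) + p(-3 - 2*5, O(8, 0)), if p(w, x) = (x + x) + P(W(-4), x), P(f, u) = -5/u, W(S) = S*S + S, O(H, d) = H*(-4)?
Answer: -6779403/104992 ≈ -64.571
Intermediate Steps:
O(H, d) = -4*H
W(S) = S + S² (W(S) = S² + S = S + S²)
p(w, x) = -5/x + 2*x (p(w, x) = (x + x) - 5/x = 2*x - 5/x = -5/x + 2*x)
2385/(-3281) + p(-3 - 2*5, O(8, 0)) = 2385/(-3281) + (-5/((-4*8)) + 2*(-4*8)) = 2385*(-1/3281) + (-5/(-32) + 2*(-32)) = -2385/3281 + (-5*(-1/32) - 64) = -2385/3281 + (5/32 - 64) = -2385/3281 - 2043/32 = -6779403/104992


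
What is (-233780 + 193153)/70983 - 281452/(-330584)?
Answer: 1636917787/5866461018 ≈ 0.27903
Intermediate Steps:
(-233780 + 193153)/70983 - 281452/(-330584) = -40627*1/70983 - 281452*(-1/330584) = -40627/70983 + 70363/82646 = 1636917787/5866461018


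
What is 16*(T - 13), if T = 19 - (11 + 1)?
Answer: -96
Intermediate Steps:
T = 7 (T = 19 - 1*12 = 19 - 12 = 7)
16*(T - 13) = 16*(7 - 13) = 16*(-6) = -96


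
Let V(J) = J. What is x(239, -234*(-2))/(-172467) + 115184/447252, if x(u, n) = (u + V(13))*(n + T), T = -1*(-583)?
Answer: -2738615216/2142672519 ≈ -1.2781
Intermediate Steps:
T = 583
x(u, n) = (13 + u)*(583 + n) (x(u, n) = (u + 13)*(n + 583) = (13 + u)*(583 + n))
x(239, -234*(-2))/(-172467) + 115184/447252 = (7579 + 13*(-234*(-2)) + 583*239 - 234*(-2)*239)/(-172467) + 115184/447252 = (7579 + 13*468 + 139337 + 468*239)*(-1/172467) + 115184*(1/447252) = (7579 + 6084 + 139337 + 111852)*(-1/172467) + 28796/111813 = 264852*(-1/172467) + 28796/111813 = -29428/19163 + 28796/111813 = -2738615216/2142672519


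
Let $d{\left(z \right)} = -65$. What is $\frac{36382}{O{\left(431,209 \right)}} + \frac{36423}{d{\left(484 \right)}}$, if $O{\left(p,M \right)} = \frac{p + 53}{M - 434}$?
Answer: $- \frac{274857741}{15730} \approx -17473.0$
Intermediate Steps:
$O{\left(p,M \right)} = \frac{53 + p}{-434 + M}$
$\frac{36382}{O{\left(431,209 \right)}} + \frac{36423}{d{\left(484 \right)}} = \frac{36382}{\frac{1}{-434 + 209} \left(53 + 431\right)} + \frac{36423}{-65} = \frac{36382}{\frac{1}{-225} \cdot 484} + 36423 \left(- \frac{1}{65}\right) = \frac{36382}{\left(- \frac{1}{225}\right) 484} - \frac{36423}{65} = \frac{36382}{- \frac{484}{225}} - \frac{36423}{65} = 36382 \left(- \frac{225}{484}\right) - \frac{36423}{65} = - \frac{4092975}{242} - \frac{36423}{65} = - \frac{274857741}{15730}$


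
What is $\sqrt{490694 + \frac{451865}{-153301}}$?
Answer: $\frac{63 \sqrt{2905474148041}}{153301} \approx 700.49$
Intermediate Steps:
$\sqrt{490694 + \frac{451865}{-153301}} = \sqrt{490694 + 451865 \left(- \frac{1}{153301}\right)} = \sqrt{490694 - \frac{451865}{153301}} = \sqrt{\frac{75223429029}{153301}} = \frac{63 \sqrt{2905474148041}}{153301}$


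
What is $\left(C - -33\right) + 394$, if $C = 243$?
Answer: $670$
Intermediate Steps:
$\left(C - -33\right) + 394 = \left(243 - -33\right) + 394 = \left(243 + 33\right) + 394 = 276 + 394 = 670$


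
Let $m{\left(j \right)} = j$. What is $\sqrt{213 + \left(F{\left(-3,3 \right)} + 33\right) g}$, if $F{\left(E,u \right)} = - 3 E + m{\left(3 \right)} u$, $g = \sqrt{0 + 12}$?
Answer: $\sqrt{213 + 102 \sqrt{3}} \approx 19.74$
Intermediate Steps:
$g = 2 \sqrt{3}$ ($g = \sqrt{12} = 2 \sqrt{3} \approx 3.4641$)
$F{\left(E,u \right)} = - 3 E + 3 u$
$\sqrt{213 + \left(F{\left(-3,3 \right)} + 33\right) g} = \sqrt{213 + \left(\left(\left(-3\right) \left(-3\right) + 3 \cdot 3\right) + 33\right) 2 \sqrt{3}} = \sqrt{213 + \left(\left(9 + 9\right) + 33\right) 2 \sqrt{3}} = \sqrt{213 + \left(18 + 33\right) 2 \sqrt{3}} = \sqrt{213 + 51 \cdot 2 \sqrt{3}} = \sqrt{213 + 102 \sqrt{3}}$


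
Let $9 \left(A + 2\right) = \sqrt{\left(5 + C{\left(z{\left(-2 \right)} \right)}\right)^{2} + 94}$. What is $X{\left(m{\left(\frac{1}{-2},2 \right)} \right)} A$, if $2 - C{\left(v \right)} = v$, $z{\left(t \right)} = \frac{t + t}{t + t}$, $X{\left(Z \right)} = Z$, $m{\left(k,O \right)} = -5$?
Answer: $10 - \frac{5 \sqrt{130}}{9} \approx 3.6657$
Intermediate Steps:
$z{\left(t \right)} = 1$ ($z{\left(t \right)} = \frac{2 t}{2 t} = 2 t \frac{1}{2 t} = 1$)
$C{\left(v \right)} = 2 - v$
$A = -2 + \frac{\sqrt{130}}{9}$ ($A = -2 + \frac{\sqrt{\left(5 + \left(2 - 1\right)\right)^{2} + 94}}{9} = -2 + \frac{\sqrt{\left(5 + 1\right)^{2} + 94}}{9} = -2 + \frac{\sqrt{6^{2} + 94}}{9} = -2 + \frac{\sqrt{36 + 94}}{9} = -2 + \frac{\sqrt{130}}{9} \approx -0.73314$)
$X{\left(m{\left(\frac{1}{-2},2 \right)} \right)} A = - 5 \left(-2 + \frac{\sqrt{130}}{9}\right) = 10 - \frac{5 \sqrt{130}}{9}$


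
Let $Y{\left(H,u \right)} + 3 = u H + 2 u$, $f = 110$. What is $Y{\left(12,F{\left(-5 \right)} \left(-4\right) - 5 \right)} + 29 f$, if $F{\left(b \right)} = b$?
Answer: $3397$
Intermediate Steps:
$Y{\left(H,u \right)} = -3 + 2 u + H u$ ($Y{\left(H,u \right)} = -3 + \left(u H + 2 u\right) = -3 + \left(H u + 2 u\right) = -3 + \left(2 u + H u\right) = -3 + 2 u + H u$)
$Y{\left(12,F{\left(-5 \right)} \left(-4\right) - 5 \right)} + 29 f = \left(-3 + 2 \left(\left(-5\right) \left(-4\right) - 5\right) + 12 \left(\left(-5\right) \left(-4\right) - 5\right)\right) + 29 \cdot 110 = \left(-3 + 2 \left(20 - 5\right) + 12 \left(20 - 5\right)\right) + 3190 = \left(-3 + 2 \cdot 15 + 12 \cdot 15\right) + 3190 = \left(-3 + 30 + 180\right) + 3190 = 207 + 3190 = 3397$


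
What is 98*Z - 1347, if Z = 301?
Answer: 28151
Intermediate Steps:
98*Z - 1347 = 98*301 - 1347 = 29498 - 1347 = 28151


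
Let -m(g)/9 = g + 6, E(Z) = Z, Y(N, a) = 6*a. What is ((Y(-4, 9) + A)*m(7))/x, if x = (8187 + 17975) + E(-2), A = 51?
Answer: -819/1744 ≈ -0.46961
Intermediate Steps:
m(g) = -54 - 9*g (m(g) = -9*(g + 6) = -9*(6 + g) = -54 - 9*g)
x = 26160 (x = (8187 + 17975) - 2 = 26162 - 2 = 26160)
((Y(-4, 9) + A)*m(7))/x = ((6*9 + 51)*(-54 - 9*7))/26160 = ((54 + 51)*(-54 - 63))*(1/26160) = (105*(-117))*(1/26160) = -12285*1/26160 = -819/1744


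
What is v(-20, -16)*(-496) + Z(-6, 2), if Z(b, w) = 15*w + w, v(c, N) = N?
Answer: 7968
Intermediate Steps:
Z(b, w) = 16*w
v(-20, -16)*(-496) + Z(-6, 2) = -16*(-496) + 16*2 = 7936 + 32 = 7968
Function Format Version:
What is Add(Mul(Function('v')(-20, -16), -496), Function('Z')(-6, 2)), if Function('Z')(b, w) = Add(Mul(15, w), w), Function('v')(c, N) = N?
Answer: 7968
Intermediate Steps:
Function('Z')(b, w) = Mul(16, w)
Add(Mul(Function('v')(-20, -16), -496), Function('Z')(-6, 2)) = Add(Mul(-16, -496), Mul(16, 2)) = Add(7936, 32) = 7968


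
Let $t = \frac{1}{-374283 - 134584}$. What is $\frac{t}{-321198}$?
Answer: $\frac{1}{163447062666} \approx 6.1182 \cdot 10^{-12}$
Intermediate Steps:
$t = - \frac{1}{508867}$ ($t = \frac{1}{-508867} = - \frac{1}{508867} \approx -1.9651 \cdot 10^{-6}$)
$\frac{t}{-321198} = - \frac{1}{508867 \left(-321198\right)} = \left(- \frac{1}{508867}\right) \left(- \frac{1}{321198}\right) = \frac{1}{163447062666}$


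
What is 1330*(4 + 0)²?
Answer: 21280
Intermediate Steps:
1330*(4 + 0)² = 1330*4² = 1330*16 = 21280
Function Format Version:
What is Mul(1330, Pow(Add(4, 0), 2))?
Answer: 21280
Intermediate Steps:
Mul(1330, Pow(Add(4, 0), 2)) = Mul(1330, Pow(4, 2)) = Mul(1330, 16) = 21280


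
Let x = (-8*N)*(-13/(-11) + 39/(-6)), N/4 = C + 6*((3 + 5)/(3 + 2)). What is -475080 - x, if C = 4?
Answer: -26256696/55 ≈ -4.7739e+5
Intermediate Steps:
N = 272/5 (N = 4*(4 + 6*((3 + 5)/(3 + 2))) = 4*(4 + 6*(8/5)) = 4*(4 + 48/5) = 4*(68/5) = 272/5 ≈ 54.400)
x = 127296/55 (x = (-8*272/5)*(-13/(-11) + 39/(-6)) = -2176*(-13*(-1/11) + 39*(-⅙))/5 = -2176*(13/11 - 13/2)/5 = -2176/5*(-117/22) = 127296/55 ≈ 2314.5)
-475080 - x = -475080 - 1*127296/55 = -475080 - 127296/55 = -26256696/55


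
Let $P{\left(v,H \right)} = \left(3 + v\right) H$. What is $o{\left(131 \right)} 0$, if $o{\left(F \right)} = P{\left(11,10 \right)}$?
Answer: $0$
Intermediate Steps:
$P{\left(v,H \right)} = H \left(3 + v\right)$
$o{\left(F \right)} = 140$ ($o{\left(F \right)} = 10 \left(3 + 11\right) = 10 \cdot 14 = 140$)
$o{\left(131 \right)} 0 = 140 \cdot 0 = 0$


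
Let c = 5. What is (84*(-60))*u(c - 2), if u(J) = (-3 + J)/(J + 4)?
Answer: 0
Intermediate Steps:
u(J) = (-3 + J)/(4 + J)
(84*(-60))*u(c - 2) = (84*(-60))*((-3 + (5 - 2))/(4 + (5 - 2))) = -5040*(-3 + 3)/(4 + 3) = -5040*0/7 = -720*0 = -5040*0 = 0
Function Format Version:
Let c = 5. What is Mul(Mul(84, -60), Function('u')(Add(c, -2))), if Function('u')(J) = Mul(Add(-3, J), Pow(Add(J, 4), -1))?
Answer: 0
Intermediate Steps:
Function('u')(J) = Mul(Pow(Add(4, J), -1), Add(-3, J)) (Function('u')(J) = Mul(Add(-3, J), Pow(Add(4, J), -1)) = Mul(Pow(Add(4, J), -1), Add(-3, J)))
Mul(Mul(84, -60), Function('u')(Add(c, -2))) = Mul(Mul(84, -60), Mul(Pow(Add(4, Add(5, -2)), -1), Add(-3, Add(5, -2)))) = Mul(-5040, Mul(Pow(Add(4, 3), -1), Add(-3, 3))) = Mul(-5040, Mul(Pow(7, -1), 0)) = Mul(-5040, Mul(Rational(1, 7), 0)) = Mul(-5040, 0) = 0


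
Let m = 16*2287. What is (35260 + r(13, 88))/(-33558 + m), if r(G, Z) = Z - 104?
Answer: 17622/1517 ≈ 11.616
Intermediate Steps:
m = 36592
r(G, Z) = -104 + Z
(35260 + r(13, 88))/(-33558 + m) = (35260 + (-104 + 88))/(-33558 + 36592) = (35260 - 16)/3034 = 35244*(1/3034) = 17622/1517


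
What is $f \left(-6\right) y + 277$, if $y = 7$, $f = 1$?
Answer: $235$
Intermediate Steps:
$f \left(-6\right) y + 277 = 1 \left(-6\right) 7 + 277 = \left(-6\right) 7 + 277 = -42 + 277 = 235$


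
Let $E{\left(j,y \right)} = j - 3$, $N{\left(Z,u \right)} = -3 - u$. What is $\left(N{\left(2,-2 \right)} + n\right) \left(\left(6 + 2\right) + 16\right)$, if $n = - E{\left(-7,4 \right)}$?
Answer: $216$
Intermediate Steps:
$E{\left(j,y \right)} = -3 + j$
$n = 10$ ($n = - (-3 - 7) = \left(-1\right) \left(-10\right) = 10$)
$\left(N{\left(2,-2 \right)} + n\right) \left(\left(6 + 2\right) + 16\right) = \left(\left(-3 - -2\right) + 10\right) \left(\left(6 + 2\right) + 16\right) = \left(\left(-3 + 2\right) + 10\right) \left(8 + 16\right) = \left(-1 + 10\right) 24 = 9 \cdot 24 = 216$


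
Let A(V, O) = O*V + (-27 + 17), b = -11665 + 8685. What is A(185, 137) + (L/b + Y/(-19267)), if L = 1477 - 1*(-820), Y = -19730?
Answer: 1454640285201/57415660 ≈ 25335.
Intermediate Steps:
b = -2980
L = 2297 (L = 1477 + 820 = 2297)
A(V, O) = -10 + O*V (A(V, O) = O*V - 10 = -10 + O*V)
A(185, 137) + (L/b + Y/(-19267)) = (-10 + 137*185) + (2297/(-2980) - 19730/(-19267)) = (-10 + 25345) + (2297*(-1/2980) - 19730*(-1/19267)) = 25335 + (-2297/2980 + 19730/19267) = 25335 + 14539101/57415660 = 1454640285201/57415660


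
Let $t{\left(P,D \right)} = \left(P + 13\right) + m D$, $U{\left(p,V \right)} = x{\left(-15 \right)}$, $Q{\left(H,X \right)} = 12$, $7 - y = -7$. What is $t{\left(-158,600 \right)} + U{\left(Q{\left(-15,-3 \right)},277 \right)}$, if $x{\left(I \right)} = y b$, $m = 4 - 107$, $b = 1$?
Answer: $-61931$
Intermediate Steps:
$y = 14$ ($y = 7 - -7 = 7 + 7 = 14$)
$m = -103$
$x{\left(I \right)} = 14$ ($x{\left(I \right)} = 14 \cdot 1 = 14$)
$U{\left(p,V \right)} = 14$
$t{\left(P,D \right)} = 13 + P - 103 D$ ($t{\left(P,D \right)} = \left(P + 13\right) - 103 D = \left(13 + P\right) - 103 D = 13 + P - 103 D$)
$t{\left(-158,600 \right)} + U{\left(Q{\left(-15,-3 \right)},277 \right)} = \left(13 - 158 - 61800\right) + 14 = -61945 + 14 = -61931$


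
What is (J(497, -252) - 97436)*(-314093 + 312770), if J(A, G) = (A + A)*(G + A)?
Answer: -193282362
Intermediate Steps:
J(A, G) = 2*A*(A + G) (J(A, G) = (2*A)*(A + G) = 2*A*(A + G))
(J(497, -252) - 97436)*(-314093 + 312770) = (2*497*(497 - 252) - 97436)*(-314093 + 312770) = (2*497*245 - 97436)*(-1323) = (243530 - 97436)*(-1323) = 146094*(-1323) = -193282362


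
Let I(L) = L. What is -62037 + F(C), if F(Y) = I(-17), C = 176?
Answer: -62054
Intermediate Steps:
F(Y) = -17
-62037 + F(C) = -62037 - 17 = -62054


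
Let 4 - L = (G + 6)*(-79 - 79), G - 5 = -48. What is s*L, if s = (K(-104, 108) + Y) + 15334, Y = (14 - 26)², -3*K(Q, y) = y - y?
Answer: -90422476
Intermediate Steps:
K(Q, y) = 0 (K(Q, y) = -(y - y)/3 = -⅓*0 = 0)
G = -43 (G = 5 - 48 = -43)
L = -5842 (L = 4 - (-43 + 6)*(-79 - 79) = 4 - (-37)*(-158) = 4 - 1*5846 = 4 - 5846 = -5842)
Y = 144 (Y = (-12)² = 144)
s = 15478 (s = (0 + 144) + 15334 = 144 + 15334 = 15478)
s*L = 15478*(-5842) = -90422476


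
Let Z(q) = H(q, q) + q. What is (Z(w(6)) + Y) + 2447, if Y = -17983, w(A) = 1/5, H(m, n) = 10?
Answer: -77629/5 ≈ -15526.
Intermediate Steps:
w(A) = 1/5
Z(q) = 10 + q
(Z(w(6)) + Y) + 2447 = ((10 + 1/5) - 17983) + 2447 = (51/5 - 17983) + 2447 = -89864/5 + 2447 = -77629/5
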